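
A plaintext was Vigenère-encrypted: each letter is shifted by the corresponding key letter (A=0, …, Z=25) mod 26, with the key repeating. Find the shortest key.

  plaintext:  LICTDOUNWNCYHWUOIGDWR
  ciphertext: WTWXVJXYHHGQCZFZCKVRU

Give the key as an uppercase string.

  i= 0: W-L = 11 → L
  i= 1: T-I = 11 → L
  i= 2: W-C = 20 → U
  i= 3: X-T =  4 → E
  i= 4: V-D = 18 → S
  i= 5: J-O = 21 → V
  i= 6: X-U =  3 → D
  i= 7: Y-N = 11 → L
  i= 8: H-W = 11 → L
  i= 9: H-N = 20 → U
  i=10: G-C =  4 → E
  i=11: Q-Y = 18 → S
  i=12: C-H = 21 → V
  i=13: Z-W =  3 → D
  i=14: F-U = 11 → L
  i=15: Z-O = 11 → L
  i=16: C-I = 20 → U
  i=17: K-G =  4 → E
  i=18: V-D = 18 → S
  i=19: R-W = 21 → V
  i=20: U-R =  3 → D
  shifts repeat with period 7: LLUESVD

LLUESVD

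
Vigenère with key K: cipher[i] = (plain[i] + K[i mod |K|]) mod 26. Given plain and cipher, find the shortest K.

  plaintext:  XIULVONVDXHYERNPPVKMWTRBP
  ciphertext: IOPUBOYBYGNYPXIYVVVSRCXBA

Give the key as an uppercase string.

LGVJGA

  i= 0: I-X = 11 → L
  i= 1: O-I =  6 → G
  i= 2: P-U = 21 → V
  i= 3: U-L =  9 → J
  i= 4: B-V =  6 → G
  i= 5: O-O =  0 → A
  i= 6: Y-N = 11 → L
  i= 7: B-V =  6 → G
  i= 8: Y-D = 21 → V
  i= 9: G-X =  9 → J
  i=10: N-H =  6 → G
  i=11: Y-Y =  0 → A
  i=12: P-E = 11 → L
  i=13: X-R =  6 → G
  i=14: I-N = 21 → V
  i=15: Y-P =  9 → J
  i=16: V-P =  6 → G
  i=17: V-V =  0 → A
  i=18: V-K = 11 → L
  i=19: S-M =  6 → G
  i=20: R-W = 21 → V
  i=21: C-T =  9 → J
  i=22: X-R =  6 → G
  i=23: B-B =  0 → A
  i=24: A-P = 11 → L
  shifts repeat with period 6: LGVJGA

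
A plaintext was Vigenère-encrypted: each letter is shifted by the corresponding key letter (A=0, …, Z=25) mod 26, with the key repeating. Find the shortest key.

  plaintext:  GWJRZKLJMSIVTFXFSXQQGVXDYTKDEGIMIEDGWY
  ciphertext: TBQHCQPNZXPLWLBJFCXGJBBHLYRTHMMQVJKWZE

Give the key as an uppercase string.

NFHQDGEE

  i= 0: T-G = 13 → N
  i= 1: B-W =  5 → F
  i= 2: Q-J =  7 → H
  i= 3: H-R = 16 → Q
  i= 4: C-Z =  3 → D
  i= 5: Q-K =  6 → G
  i= 6: P-L =  4 → E
  i= 7: N-J =  4 → E
  i= 8: Z-M = 13 → N
  i= 9: X-S =  5 → F
  i=10: P-I =  7 → H
  i=11: L-V = 16 → Q
  i=12: W-T =  3 → D
  i=13: L-F =  6 → G
  i=14: B-X =  4 → E
  i=15: J-F =  4 → E
  i=16: F-S = 13 → N
  i=17: C-X =  5 → F
  i=18: X-Q =  7 → H
  i=19: G-Q = 16 → Q
  i=20: J-G =  3 → D
  i=21: B-V =  6 → G
  i=22: B-X =  4 → E
  i=23: H-D =  4 → E
  i=24: L-Y = 13 → N
  i=25: Y-T =  5 → F
  i=26: R-K =  7 → H
  i=27: T-D = 16 → Q
  i=28: H-E =  3 → D
  i=29: M-G =  6 → G
  i=30: M-I =  4 → E
  i=31: Q-M =  4 → E
  i=32: V-I = 13 → N
  i=33: J-E =  5 → F
  i=34: K-D =  7 → H
  i=35: W-G = 16 → Q
  i=36: Z-W =  3 → D
  i=37: E-Y =  6 → G
  shifts repeat with period 8: NFHQDGEE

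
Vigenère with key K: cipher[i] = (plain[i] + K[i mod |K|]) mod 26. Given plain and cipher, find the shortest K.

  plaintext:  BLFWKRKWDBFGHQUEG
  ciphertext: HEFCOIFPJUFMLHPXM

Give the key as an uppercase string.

GTAGERVT

  i= 0: H-B =  6 → G
  i= 1: E-L = 19 → T
  i= 2: F-F =  0 → A
  i= 3: C-W =  6 → G
  i= 4: O-K =  4 → E
  i= 5: I-R = 17 → R
  i= 6: F-K = 21 → V
  i= 7: P-W = 19 → T
  i= 8: J-D =  6 → G
  i= 9: U-B = 19 → T
  i=10: F-F =  0 → A
  i=11: M-G =  6 → G
  i=12: L-H =  4 → E
  i=13: H-Q = 17 → R
  i=14: P-U = 21 → V
  i=15: X-E = 19 → T
  i=16: M-G =  6 → G
  shifts repeat with period 8: GTAGERVT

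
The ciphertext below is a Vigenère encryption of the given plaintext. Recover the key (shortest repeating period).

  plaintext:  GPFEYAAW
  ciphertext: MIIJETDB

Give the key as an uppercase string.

  i= 0: M-G =  6 → G
  i= 1: I-P = 19 → T
  i= 2: I-F =  3 → D
  i= 3: J-E =  5 → F
  i= 4: E-Y =  6 → G
  i= 5: T-A = 19 → T
  i= 6: D-A =  3 → D
  i= 7: B-W =  5 → F
  shifts repeat with period 4: GTDF

GTDF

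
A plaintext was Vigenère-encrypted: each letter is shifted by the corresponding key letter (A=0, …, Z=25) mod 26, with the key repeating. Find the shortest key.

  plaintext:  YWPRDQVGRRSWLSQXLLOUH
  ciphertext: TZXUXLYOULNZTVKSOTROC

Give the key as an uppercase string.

VDIDU

  i= 0: T-Y = 21 → V
  i= 1: Z-W =  3 → D
  i= 2: X-P =  8 → I
  i= 3: U-R =  3 → D
  i= 4: X-D = 20 → U
  i= 5: L-Q = 21 → V
  i= 6: Y-V =  3 → D
  i= 7: O-G =  8 → I
  i= 8: U-R =  3 → D
  i= 9: L-R = 20 → U
  i=10: N-S = 21 → V
  i=11: Z-W =  3 → D
  i=12: T-L =  8 → I
  i=13: V-S =  3 → D
  i=14: K-Q = 20 → U
  i=15: S-X = 21 → V
  i=16: O-L =  3 → D
  i=17: T-L =  8 → I
  i=18: R-O =  3 → D
  i=19: O-U = 20 → U
  i=20: C-H = 21 → V
  shifts repeat with period 5: VDIDU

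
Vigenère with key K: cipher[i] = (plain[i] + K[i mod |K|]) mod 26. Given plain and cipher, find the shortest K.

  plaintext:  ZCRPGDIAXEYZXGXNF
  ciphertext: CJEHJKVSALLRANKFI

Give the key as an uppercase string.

  i= 0: C-Z =  3 → D
  i= 1: J-C =  7 → H
  i= 2: E-R = 13 → N
  i= 3: H-P = 18 → S
  i= 4: J-G =  3 → D
  i= 5: K-D =  7 → H
  i= 6: V-I = 13 → N
  i= 7: S-A = 18 → S
  i= 8: A-X =  3 → D
  i= 9: L-E =  7 → H
  i=10: L-Y = 13 → N
  i=11: R-Z = 18 → S
  i=12: A-X =  3 → D
  i=13: N-G =  7 → H
  i=14: K-X = 13 → N
  i=15: F-N = 18 → S
  i=16: I-F =  3 → D
  shifts repeat with period 4: DHNS

DHNS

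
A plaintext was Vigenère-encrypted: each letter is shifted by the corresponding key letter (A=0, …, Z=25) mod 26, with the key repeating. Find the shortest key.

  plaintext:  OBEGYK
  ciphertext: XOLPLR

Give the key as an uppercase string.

JNH

  i= 0: X-O =  9 → J
  i= 1: O-B = 13 → N
  i= 2: L-E =  7 → H
  i= 3: P-G =  9 → J
  i= 4: L-Y = 13 → N
  i= 5: R-K =  7 → H
  shifts repeat with period 3: JNH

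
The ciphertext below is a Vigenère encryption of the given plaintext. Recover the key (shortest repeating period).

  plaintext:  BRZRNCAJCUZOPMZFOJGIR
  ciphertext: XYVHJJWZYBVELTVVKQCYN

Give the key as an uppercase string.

WHWQ

  i= 0: X-B = 22 → W
  i= 1: Y-R =  7 → H
  i= 2: V-Z = 22 → W
  i= 3: H-R = 16 → Q
  i= 4: J-N = 22 → W
  i= 5: J-C =  7 → H
  i= 6: W-A = 22 → W
  i= 7: Z-J = 16 → Q
  i= 8: Y-C = 22 → W
  i= 9: B-U =  7 → H
  i=10: V-Z = 22 → W
  i=11: E-O = 16 → Q
  i=12: L-P = 22 → W
  i=13: T-M =  7 → H
  i=14: V-Z = 22 → W
  i=15: V-F = 16 → Q
  i=16: K-O = 22 → W
  i=17: Q-J =  7 → H
  i=18: C-G = 22 → W
  i=19: Y-I = 16 → Q
  i=20: N-R = 22 → W
  shifts repeat with period 4: WHWQ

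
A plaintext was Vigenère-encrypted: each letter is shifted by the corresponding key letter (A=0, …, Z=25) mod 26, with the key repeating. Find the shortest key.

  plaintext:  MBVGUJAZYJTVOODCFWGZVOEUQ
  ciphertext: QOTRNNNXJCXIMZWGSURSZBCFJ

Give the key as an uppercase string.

  i= 0: Q-M =  4 → E
  i= 1: O-B = 13 → N
  i= 2: T-V = 24 → Y
  i= 3: R-G = 11 → L
  i= 4: N-U = 19 → T
  i= 5: N-J =  4 → E
  i= 6: N-A = 13 → N
  i= 7: X-Z = 24 → Y
  i= 8: J-Y = 11 → L
  i= 9: C-J = 19 → T
  i=10: X-T =  4 → E
  i=11: I-V = 13 → N
  i=12: M-O = 24 → Y
  i=13: Z-O = 11 → L
  i=14: W-D = 19 → T
  i=15: G-C =  4 → E
  i=16: S-F = 13 → N
  i=17: U-W = 24 → Y
  i=18: R-G = 11 → L
  i=19: S-Z = 19 → T
  i=20: Z-V =  4 → E
  i=21: B-O = 13 → N
  i=22: C-E = 24 → Y
  i=23: F-U = 11 → L
  i=24: J-Q = 19 → T
  shifts repeat with period 5: ENYLT

ENYLT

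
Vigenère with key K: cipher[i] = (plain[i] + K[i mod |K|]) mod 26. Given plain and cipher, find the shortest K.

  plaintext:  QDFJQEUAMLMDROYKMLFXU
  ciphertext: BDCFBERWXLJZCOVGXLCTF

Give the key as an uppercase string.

LAXW

  i= 0: B-Q = 11 → L
  i= 1: D-D =  0 → A
  i= 2: C-F = 23 → X
  i= 3: F-J = 22 → W
  i= 4: B-Q = 11 → L
  i= 5: E-E =  0 → A
  i= 6: R-U = 23 → X
  i= 7: W-A = 22 → W
  i= 8: X-M = 11 → L
  i= 9: L-L =  0 → A
  i=10: J-M = 23 → X
  i=11: Z-D = 22 → W
  i=12: C-R = 11 → L
  i=13: O-O =  0 → A
  i=14: V-Y = 23 → X
  i=15: G-K = 22 → W
  i=16: X-M = 11 → L
  i=17: L-L =  0 → A
  i=18: C-F = 23 → X
  i=19: T-X = 22 → W
  i=20: F-U = 11 → L
  shifts repeat with period 4: LAXW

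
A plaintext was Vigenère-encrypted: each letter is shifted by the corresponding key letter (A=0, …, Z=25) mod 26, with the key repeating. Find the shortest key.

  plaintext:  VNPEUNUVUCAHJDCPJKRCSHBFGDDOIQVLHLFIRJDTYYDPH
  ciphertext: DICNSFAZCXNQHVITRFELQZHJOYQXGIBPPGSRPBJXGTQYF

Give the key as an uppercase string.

IVNJYSGE

  i= 0: D-V =  8 → I
  i= 1: I-N = 21 → V
  i= 2: C-P = 13 → N
  i= 3: N-E =  9 → J
  i= 4: S-U = 24 → Y
  i= 5: F-N = 18 → S
  i= 6: A-U =  6 → G
  i= 7: Z-V =  4 → E
  i= 8: C-U =  8 → I
  i= 9: X-C = 21 → V
  i=10: N-A = 13 → N
  i=11: Q-H =  9 → J
  i=12: H-J = 24 → Y
  i=13: V-D = 18 → S
  i=14: I-C =  6 → G
  i=15: T-P =  4 → E
  i=16: R-J =  8 → I
  i=17: F-K = 21 → V
  i=18: E-R = 13 → N
  i=19: L-C =  9 → J
  i=20: Q-S = 24 → Y
  i=21: Z-H = 18 → S
  i=22: H-B =  6 → G
  i=23: J-F =  4 → E
  i=24: O-G =  8 → I
  i=25: Y-D = 21 → V
  i=26: Q-D = 13 → N
  i=27: X-O =  9 → J
  i=28: G-I = 24 → Y
  i=29: I-Q = 18 → S
  i=30: B-V =  6 → G
  i=31: P-L =  4 → E
  i=32: P-H =  8 → I
  i=33: G-L = 21 → V
  i=34: S-F = 13 → N
  i=35: R-I =  9 → J
  i=36: P-R = 24 → Y
  i=37: B-J = 18 → S
  i=38: J-D =  6 → G
  i=39: X-T =  4 → E
  i=40: G-Y =  8 → I
  i=41: T-Y = 21 → V
  i=42: Q-D = 13 → N
  i=43: Y-P =  9 → J
  i=44: F-H = 24 → Y
  shifts repeat with period 8: IVNJYSGE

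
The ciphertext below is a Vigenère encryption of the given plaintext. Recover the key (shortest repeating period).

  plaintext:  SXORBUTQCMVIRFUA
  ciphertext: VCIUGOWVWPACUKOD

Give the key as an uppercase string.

  i= 0: V-S =  3 → D
  i= 1: C-X =  5 → F
  i= 2: I-O = 20 → U
  i= 3: U-R =  3 → D
  i= 4: G-B =  5 → F
  i= 5: O-U = 20 → U
  i= 6: W-T =  3 → D
  i= 7: V-Q =  5 → F
  i= 8: W-C = 20 → U
  i= 9: P-M =  3 → D
  i=10: A-V =  5 → F
  i=11: C-I = 20 → U
  i=12: U-R =  3 → D
  i=13: K-F =  5 → F
  i=14: O-U = 20 → U
  i=15: D-A =  3 → D
  shifts repeat with period 3: DFU

DFU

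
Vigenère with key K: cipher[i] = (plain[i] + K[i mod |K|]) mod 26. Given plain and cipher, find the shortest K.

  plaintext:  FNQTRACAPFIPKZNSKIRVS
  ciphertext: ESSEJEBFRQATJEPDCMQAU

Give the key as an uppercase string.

  i= 0: E-F = 25 → Z
  i= 1: S-N =  5 → F
  i= 2: S-Q =  2 → C
  i= 3: E-T = 11 → L
  i= 4: J-R = 18 → S
  i= 5: E-A =  4 → E
  i= 6: B-C = 25 → Z
  i= 7: F-A =  5 → F
  i= 8: R-P =  2 → C
  i= 9: Q-F = 11 → L
  i=10: A-I = 18 → S
  i=11: T-P =  4 → E
  i=12: J-K = 25 → Z
  i=13: E-Z =  5 → F
  i=14: P-N =  2 → C
  i=15: D-S = 11 → L
  i=16: C-K = 18 → S
  i=17: M-I =  4 → E
  i=18: Q-R = 25 → Z
  i=19: A-V =  5 → F
  i=20: U-S =  2 → C
  shifts repeat with period 6: ZFCLSE

ZFCLSE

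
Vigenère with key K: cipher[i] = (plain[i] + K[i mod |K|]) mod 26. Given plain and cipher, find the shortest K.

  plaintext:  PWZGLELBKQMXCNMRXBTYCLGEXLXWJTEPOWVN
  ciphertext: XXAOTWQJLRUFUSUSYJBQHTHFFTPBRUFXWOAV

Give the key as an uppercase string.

IBBIISF

  i= 0: X-P =  8 → I
  i= 1: X-W =  1 → B
  i= 2: A-Z =  1 → B
  i= 3: O-G =  8 → I
  i= 4: T-L =  8 → I
  i= 5: W-E = 18 → S
  i= 6: Q-L =  5 → F
  i= 7: J-B =  8 → I
  i= 8: L-K =  1 → B
  i= 9: R-Q =  1 → B
  i=10: U-M =  8 → I
  i=11: F-X =  8 → I
  i=12: U-C = 18 → S
  i=13: S-N =  5 → F
  i=14: U-M =  8 → I
  i=15: S-R =  1 → B
  i=16: Y-X =  1 → B
  i=17: J-B =  8 → I
  i=18: B-T =  8 → I
  i=19: Q-Y = 18 → S
  i=20: H-C =  5 → F
  i=21: T-L =  8 → I
  i=22: H-G =  1 → B
  i=23: F-E =  1 → B
  i=24: F-X =  8 → I
  i=25: T-L =  8 → I
  i=26: P-X = 18 → S
  i=27: B-W =  5 → F
  i=28: R-J =  8 → I
  i=29: U-T =  1 → B
  i=30: F-E =  1 → B
  i=31: X-P =  8 → I
  i=32: W-O =  8 → I
  i=33: O-W = 18 → S
  i=34: A-V =  5 → F
  i=35: V-N =  8 → I
  shifts repeat with period 7: IBBIISF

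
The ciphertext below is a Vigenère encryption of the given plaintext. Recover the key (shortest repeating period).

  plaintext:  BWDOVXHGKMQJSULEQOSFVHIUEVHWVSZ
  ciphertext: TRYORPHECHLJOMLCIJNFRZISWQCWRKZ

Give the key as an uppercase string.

  i= 0: T-B = 18 → S
  i= 1: R-W = 21 → V
  i= 2: Y-D = 21 → V
  i= 3: O-O =  0 → A
  i= 4: R-V = 22 → W
  i= 5: P-X = 18 → S
  i= 6: H-H =  0 → A
  i= 7: E-G = 24 → Y
  i= 8: C-K = 18 → S
  i= 9: H-M = 21 → V
  i=10: L-Q = 21 → V
  i=11: J-J =  0 → A
  i=12: O-S = 22 → W
  i=13: M-U = 18 → S
  i=14: L-L =  0 → A
  i=15: C-E = 24 → Y
  i=16: I-Q = 18 → S
  i=17: J-O = 21 → V
  i=18: N-S = 21 → V
  i=19: F-F =  0 → A
  i=20: R-V = 22 → W
  i=21: Z-H = 18 → S
  i=22: I-I =  0 → A
  i=23: S-U = 24 → Y
  i=24: W-E = 18 → S
  i=25: Q-V = 21 → V
  i=26: C-H = 21 → V
  i=27: W-W =  0 → A
  i=28: R-V = 22 → W
  i=29: K-S = 18 → S
  i=30: Z-Z =  0 → A
  shifts repeat with period 8: SVVAWSAY

SVVAWSAY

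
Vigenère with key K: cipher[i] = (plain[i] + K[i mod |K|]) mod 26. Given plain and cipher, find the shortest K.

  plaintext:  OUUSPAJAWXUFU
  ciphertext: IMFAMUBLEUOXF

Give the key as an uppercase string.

USLIX

  i= 0: I-O = 20 → U
  i= 1: M-U = 18 → S
  i= 2: F-U = 11 → L
  i= 3: A-S =  8 → I
  i= 4: M-P = 23 → X
  i= 5: U-A = 20 → U
  i= 6: B-J = 18 → S
  i= 7: L-A = 11 → L
  i= 8: E-W =  8 → I
  i= 9: U-X = 23 → X
  i=10: O-U = 20 → U
  i=11: X-F = 18 → S
  i=12: F-U = 11 → L
  shifts repeat with period 5: USLIX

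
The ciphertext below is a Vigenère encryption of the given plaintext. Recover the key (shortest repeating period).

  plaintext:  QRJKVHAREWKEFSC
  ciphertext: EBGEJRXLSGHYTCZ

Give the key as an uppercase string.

  i= 0: E-Q = 14 → O
  i= 1: B-R = 10 → K
  i= 2: G-J = 23 → X
  i= 3: E-K = 20 → U
  i= 4: J-V = 14 → O
  i= 5: R-H = 10 → K
  i= 6: X-A = 23 → X
  i= 7: L-R = 20 → U
  i= 8: S-E = 14 → O
  i= 9: G-W = 10 → K
  i=10: H-K = 23 → X
  i=11: Y-E = 20 → U
  i=12: T-F = 14 → O
  i=13: C-S = 10 → K
  i=14: Z-C = 23 → X
  shifts repeat with period 4: OKXU

OKXU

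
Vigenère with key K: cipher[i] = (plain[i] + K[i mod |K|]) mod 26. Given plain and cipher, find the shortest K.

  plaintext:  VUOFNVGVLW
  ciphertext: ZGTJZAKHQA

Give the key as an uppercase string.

EMF

  i= 0: Z-V =  4 → E
  i= 1: G-U = 12 → M
  i= 2: T-O =  5 → F
  i= 3: J-F =  4 → E
  i= 4: Z-N = 12 → M
  i= 5: A-V =  5 → F
  i= 6: K-G =  4 → E
  i= 7: H-V = 12 → M
  i= 8: Q-L =  5 → F
  i= 9: A-W =  4 → E
  shifts repeat with period 3: EMF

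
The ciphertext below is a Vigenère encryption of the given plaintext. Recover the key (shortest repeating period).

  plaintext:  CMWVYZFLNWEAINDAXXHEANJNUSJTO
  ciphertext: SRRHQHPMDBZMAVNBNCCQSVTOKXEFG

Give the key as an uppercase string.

QFVMSIKB

  i= 0: S-C = 16 → Q
  i= 1: R-M =  5 → F
  i= 2: R-W = 21 → V
  i= 3: H-V = 12 → M
  i= 4: Q-Y = 18 → S
  i= 5: H-Z =  8 → I
  i= 6: P-F = 10 → K
  i= 7: M-L =  1 → B
  i= 8: D-N = 16 → Q
  i= 9: B-W =  5 → F
  i=10: Z-E = 21 → V
  i=11: M-A = 12 → M
  i=12: A-I = 18 → S
  i=13: V-N =  8 → I
  i=14: N-D = 10 → K
  i=15: B-A =  1 → B
  i=16: N-X = 16 → Q
  i=17: C-X =  5 → F
  i=18: C-H = 21 → V
  i=19: Q-E = 12 → M
  i=20: S-A = 18 → S
  i=21: V-N =  8 → I
  i=22: T-J = 10 → K
  i=23: O-N =  1 → B
  i=24: K-U = 16 → Q
  i=25: X-S =  5 → F
  i=26: E-J = 21 → V
  i=27: F-T = 12 → M
  i=28: G-O = 18 → S
  shifts repeat with period 8: QFVMSIKB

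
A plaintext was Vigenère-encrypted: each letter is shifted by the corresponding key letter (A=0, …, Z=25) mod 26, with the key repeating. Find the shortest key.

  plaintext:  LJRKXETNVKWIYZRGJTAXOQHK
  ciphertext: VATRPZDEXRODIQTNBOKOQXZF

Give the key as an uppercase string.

  i= 0: V-L = 10 → K
  i= 1: A-J = 17 → R
  i= 2: T-R =  2 → C
  i= 3: R-K =  7 → H
  i= 4: P-X = 18 → S
  i= 5: Z-E = 21 → V
  i= 6: D-T = 10 → K
  i= 7: E-N = 17 → R
  i= 8: X-V =  2 → C
  i= 9: R-K =  7 → H
  i=10: O-W = 18 → S
  i=11: D-I = 21 → V
  i=12: I-Y = 10 → K
  i=13: Q-Z = 17 → R
  i=14: T-R =  2 → C
  i=15: N-G =  7 → H
  i=16: B-J = 18 → S
  i=17: O-T = 21 → V
  i=18: K-A = 10 → K
  i=19: O-X = 17 → R
  i=20: Q-O =  2 → C
  i=21: X-Q =  7 → H
  i=22: Z-H = 18 → S
  i=23: F-K = 21 → V
  shifts repeat with period 6: KRCHSV

KRCHSV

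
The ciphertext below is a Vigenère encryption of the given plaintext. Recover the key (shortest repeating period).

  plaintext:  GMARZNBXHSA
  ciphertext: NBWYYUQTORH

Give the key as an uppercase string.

  i= 0: N-G =  7 → H
  i= 1: B-M = 15 → P
  i= 2: W-A = 22 → W
  i= 3: Y-R =  7 → H
  i= 4: Y-Z = 25 → Z
  i= 5: U-N =  7 → H
  i= 6: Q-B = 15 → P
  i= 7: T-X = 22 → W
  i= 8: O-H =  7 → H
  i= 9: R-S = 25 → Z
  i=10: H-A =  7 → H
  shifts repeat with period 5: HPWHZ

HPWHZ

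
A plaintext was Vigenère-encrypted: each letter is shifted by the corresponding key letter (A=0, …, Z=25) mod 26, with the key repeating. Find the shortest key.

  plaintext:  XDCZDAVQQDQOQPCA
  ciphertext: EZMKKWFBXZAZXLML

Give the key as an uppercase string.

  i= 0: E-X =  7 → H
  i= 1: Z-D = 22 → W
  i= 2: M-C = 10 → K
  i= 3: K-Z = 11 → L
  i= 4: K-D =  7 → H
  i= 5: W-A = 22 → W
  i= 6: F-V = 10 → K
  i= 7: B-Q = 11 → L
  i= 8: X-Q =  7 → H
  i= 9: Z-D = 22 → W
  i=10: A-Q = 10 → K
  i=11: Z-O = 11 → L
  i=12: X-Q =  7 → H
  i=13: L-P = 22 → W
  i=14: M-C = 10 → K
  i=15: L-A = 11 → L
  shifts repeat with period 4: HWKL

HWKL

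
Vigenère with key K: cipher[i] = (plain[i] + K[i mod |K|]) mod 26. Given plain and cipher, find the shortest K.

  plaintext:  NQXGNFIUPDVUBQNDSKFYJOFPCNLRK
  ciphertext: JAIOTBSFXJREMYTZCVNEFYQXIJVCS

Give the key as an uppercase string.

WKLIG

  i= 0: J-N = 22 → W
  i= 1: A-Q = 10 → K
  i= 2: I-X = 11 → L
  i= 3: O-G =  8 → I
  i= 4: T-N =  6 → G
  i= 5: B-F = 22 → W
  i= 6: S-I = 10 → K
  i= 7: F-U = 11 → L
  i= 8: X-P =  8 → I
  i= 9: J-D =  6 → G
  i=10: R-V = 22 → W
  i=11: E-U = 10 → K
  i=12: M-B = 11 → L
  i=13: Y-Q =  8 → I
  i=14: T-N =  6 → G
  i=15: Z-D = 22 → W
  i=16: C-S = 10 → K
  i=17: V-K = 11 → L
  i=18: N-F =  8 → I
  i=19: E-Y =  6 → G
  i=20: F-J = 22 → W
  i=21: Y-O = 10 → K
  i=22: Q-F = 11 → L
  i=23: X-P =  8 → I
  i=24: I-C =  6 → G
  i=25: J-N = 22 → W
  i=26: V-L = 10 → K
  i=27: C-R = 11 → L
  i=28: S-K =  8 → I
  shifts repeat with period 5: WKLIG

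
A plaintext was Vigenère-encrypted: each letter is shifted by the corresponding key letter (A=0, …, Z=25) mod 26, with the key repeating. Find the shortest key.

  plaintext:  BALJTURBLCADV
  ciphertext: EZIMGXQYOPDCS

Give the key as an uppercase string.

  i= 0: E-B =  3 → D
  i= 1: Z-A = 25 → Z
  i= 2: I-L = 23 → X
  i= 3: M-J =  3 → D
  i= 4: G-T = 13 → N
  i= 5: X-U =  3 → D
  i= 6: Q-R = 25 → Z
  i= 7: Y-B = 23 → X
  i= 8: O-L =  3 → D
  i= 9: P-C = 13 → N
  i=10: D-A =  3 → D
  i=11: C-D = 25 → Z
  i=12: S-V = 23 → X
  shifts repeat with period 5: DZXDN

DZXDN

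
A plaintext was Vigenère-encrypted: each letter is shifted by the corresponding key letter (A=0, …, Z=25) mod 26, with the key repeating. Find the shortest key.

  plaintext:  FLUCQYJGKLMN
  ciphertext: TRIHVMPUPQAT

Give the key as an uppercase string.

OGOFF

  i= 0: T-F = 14 → O
  i= 1: R-L =  6 → G
  i= 2: I-U = 14 → O
  i= 3: H-C =  5 → F
  i= 4: V-Q =  5 → F
  i= 5: M-Y = 14 → O
  i= 6: P-J =  6 → G
  i= 7: U-G = 14 → O
  i= 8: P-K =  5 → F
  i= 9: Q-L =  5 → F
  i=10: A-M = 14 → O
  i=11: T-N =  6 → G
  shifts repeat with period 5: OGOFF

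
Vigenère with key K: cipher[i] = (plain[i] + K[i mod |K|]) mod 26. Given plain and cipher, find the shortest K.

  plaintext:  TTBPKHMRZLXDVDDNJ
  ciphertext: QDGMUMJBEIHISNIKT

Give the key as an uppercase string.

XKF

  i= 0: Q-T = 23 → X
  i= 1: D-T = 10 → K
  i= 2: G-B =  5 → F
  i= 3: M-P = 23 → X
  i= 4: U-K = 10 → K
  i= 5: M-H =  5 → F
  i= 6: J-M = 23 → X
  i= 7: B-R = 10 → K
  i= 8: E-Z =  5 → F
  i= 9: I-L = 23 → X
  i=10: H-X = 10 → K
  i=11: I-D =  5 → F
  i=12: S-V = 23 → X
  i=13: N-D = 10 → K
  i=14: I-D =  5 → F
  i=15: K-N = 23 → X
  i=16: T-J = 10 → K
  shifts repeat with period 3: XKF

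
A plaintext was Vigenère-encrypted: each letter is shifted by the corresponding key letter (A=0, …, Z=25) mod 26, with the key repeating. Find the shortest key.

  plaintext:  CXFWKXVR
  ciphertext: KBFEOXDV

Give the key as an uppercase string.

  i= 0: K-C =  8 → I
  i= 1: B-X =  4 → E
  i= 2: F-F =  0 → A
  i= 3: E-W =  8 → I
  i= 4: O-K =  4 → E
  i= 5: X-X =  0 → A
  i= 6: D-V =  8 → I
  i= 7: V-R =  4 → E
  shifts repeat with period 3: IEA

IEA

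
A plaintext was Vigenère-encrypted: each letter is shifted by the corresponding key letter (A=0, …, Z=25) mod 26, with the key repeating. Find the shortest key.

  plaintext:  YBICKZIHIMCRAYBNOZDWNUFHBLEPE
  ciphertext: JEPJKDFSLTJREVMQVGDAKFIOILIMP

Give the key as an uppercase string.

  i= 0: J-Y = 11 → L
  i= 1: E-B =  3 → D
  i= 2: P-I =  7 → H
  i= 3: J-C =  7 → H
  i= 4: K-K =  0 → A
  i= 5: D-Z =  4 → E
  i= 6: F-I = 23 → X
  i= 7: S-H = 11 → L
  i= 8: L-I =  3 → D
  i= 9: T-M =  7 → H
  i=10: J-C =  7 → H
  i=11: R-R =  0 → A
  i=12: E-A =  4 → E
  i=13: V-Y = 23 → X
  i=14: M-B = 11 → L
  i=15: Q-N =  3 → D
  i=16: V-O =  7 → H
  i=17: G-Z =  7 → H
  i=18: D-D =  0 → A
  i=19: A-W =  4 → E
  i=20: K-N = 23 → X
  i=21: F-U = 11 → L
  i=22: I-F =  3 → D
  i=23: O-H =  7 → H
  i=24: I-B =  7 → H
  i=25: L-L =  0 → A
  i=26: I-E =  4 → E
  i=27: M-P = 23 → X
  i=28: P-E = 11 → L
  shifts repeat with period 7: LDHHAEX

LDHHAEX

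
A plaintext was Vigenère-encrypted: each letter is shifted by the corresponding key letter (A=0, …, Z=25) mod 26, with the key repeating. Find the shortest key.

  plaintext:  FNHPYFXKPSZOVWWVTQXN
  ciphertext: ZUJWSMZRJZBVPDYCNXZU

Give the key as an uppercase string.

  i= 0: Z-F = 20 → U
  i= 1: U-N =  7 → H
  i= 2: J-H =  2 → C
  i= 3: W-P =  7 → H
  i= 4: S-Y = 20 → U
  i= 5: M-F =  7 → H
  i= 6: Z-X =  2 → C
  i= 7: R-K =  7 → H
  i= 8: J-P = 20 → U
  i= 9: Z-S =  7 → H
  i=10: B-Z =  2 → C
  i=11: V-O =  7 → H
  i=12: P-V = 20 → U
  i=13: D-W =  7 → H
  i=14: Y-W =  2 → C
  i=15: C-V =  7 → H
  i=16: N-T = 20 → U
  i=17: X-Q =  7 → H
  i=18: Z-X =  2 → C
  i=19: U-N =  7 → H
  shifts repeat with period 4: UHCH

UHCH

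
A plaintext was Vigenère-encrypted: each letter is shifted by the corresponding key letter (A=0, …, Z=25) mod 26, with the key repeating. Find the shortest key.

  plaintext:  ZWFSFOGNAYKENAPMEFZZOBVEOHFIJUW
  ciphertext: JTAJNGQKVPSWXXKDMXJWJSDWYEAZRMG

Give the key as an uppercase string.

  i= 0: J-Z = 10 → K
  i= 1: T-W = 23 → X
  i= 2: A-F = 21 → V
  i= 3: J-S = 17 → R
  i= 4: N-F =  8 → I
  i= 5: G-O = 18 → S
  i= 6: Q-G = 10 → K
  i= 7: K-N = 23 → X
  i= 8: V-A = 21 → V
  i= 9: P-Y = 17 → R
  i=10: S-K =  8 → I
  i=11: W-E = 18 → S
  i=12: X-N = 10 → K
  i=13: X-A = 23 → X
  i=14: K-P = 21 → V
  i=15: D-M = 17 → R
  i=16: M-E =  8 → I
  i=17: X-F = 18 → S
  i=18: J-Z = 10 → K
  i=19: W-Z = 23 → X
  i=20: J-O = 21 → V
  i=21: S-B = 17 → R
  i=22: D-V =  8 → I
  i=23: W-E = 18 → S
  i=24: Y-O = 10 → K
  i=25: E-H = 23 → X
  i=26: A-F = 21 → V
  i=27: Z-I = 17 → R
  i=28: R-J =  8 → I
  i=29: M-U = 18 → S
  i=30: G-W = 10 → K
  shifts repeat with period 6: KXVRIS

KXVRIS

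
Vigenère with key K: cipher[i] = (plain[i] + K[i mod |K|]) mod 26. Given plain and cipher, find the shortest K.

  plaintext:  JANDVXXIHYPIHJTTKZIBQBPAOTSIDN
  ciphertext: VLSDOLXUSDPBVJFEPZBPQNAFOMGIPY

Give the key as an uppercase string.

MLFATOA

  i= 0: V-J = 12 → M
  i= 1: L-A = 11 → L
  i= 2: S-N =  5 → F
  i= 3: D-D =  0 → A
  i= 4: O-V = 19 → T
  i= 5: L-X = 14 → O
  i= 6: X-X =  0 → A
  i= 7: U-I = 12 → M
  i= 8: S-H = 11 → L
  i= 9: D-Y =  5 → F
  i=10: P-P =  0 → A
  i=11: B-I = 19 → T
  i=12: V-H = 14 → O
  i=13: J-J =  0 → A
  i=14: F-T = 12 → M
  i=15: E-T = 11 → L
  i=16: P-K =  5 → F
  i=17: Z-Z =  0 → A
  i=18: B-I = 19 → T
  i=19: P-B = 14 → O
  i=20: Q-Q =  0 → A
  i=21: N-B = 12 → M
  i=22: A-P = 11 → L
  i=23: F-A =  5 → F
  i=24: O-O =  0 → A
  i=25: M-T = 19 → T
  i=26: G-S = 14 → O
  i=27: I-I =  0 → A
  i=28: P-D = 12 → M
  i=29: Y-N = 11 → L
  shifts repeat with period 7: MLFATOA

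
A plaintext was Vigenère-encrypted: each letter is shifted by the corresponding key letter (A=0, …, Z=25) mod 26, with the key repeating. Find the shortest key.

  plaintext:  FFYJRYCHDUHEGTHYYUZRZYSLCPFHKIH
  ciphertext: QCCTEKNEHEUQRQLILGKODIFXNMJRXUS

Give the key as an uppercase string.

  i= 0: Q-F = 11 → L
  i= 1: C-F = 23 → X
  i= 2: C-Y =  4 → E
  i= 3: T-J = 10 → K
  i= 4: E-R = 13 → N
  i= 5: K-Y = 12 → M
  i= 6: N-C = 11 → L
  i= 7: E-H = 23 → X
  i= 8: H-D =  4 → E
  i= 9: E-U = 10 → K
  i=10: U-H = 13 → N
  i=11: Q-E = 12 → M
  i=12: R-G = 11 → L
  i=13: Q-T = 23 → X
  i=14: L-H =  4 → E
  i=15: I-Y = 10 → K
  i=16: L-Y = 13 → N
  i=17: G-U = 12 → M
  i=18: K-Z = 11 → L
  i=19: O-R = 23 → X
  i=20: D-Z =  4 → E
  i=21: I-Y = 10 → K
  i=22: F-S = 13 → N
  i=23: X-L = 12 → M
  i=24: N-C = 11 → L
  i=25: M-P = 23 → X
  i=26: J-F =  4 → E
  i=27: R-H = 10 → K
  i=28: X-K = 13 → N
  i=29: U-I = 12 → M
  i=30: S-H = 11 → L
  shifts repeat with period 6: LXEKNM

LXEKNM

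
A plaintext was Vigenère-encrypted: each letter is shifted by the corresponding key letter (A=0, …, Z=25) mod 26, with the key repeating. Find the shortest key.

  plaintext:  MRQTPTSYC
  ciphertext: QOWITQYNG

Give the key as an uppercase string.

EXGP

  i= 0: Q-M =  4 → E
  i= 1: O-R = 23 → X
  i= 2: W-Q =  6 → G
  i= 3: I-T = 15 → P
  i= 4: T-P =  4 → E
  i= 5: Q-T = 23 → X
  i= 6: Y-S =  6 → G
  i= 7: N-Y = 15 → P
  i= 8: G-C =  4 → E
  shifts repeat with period 4: EXGP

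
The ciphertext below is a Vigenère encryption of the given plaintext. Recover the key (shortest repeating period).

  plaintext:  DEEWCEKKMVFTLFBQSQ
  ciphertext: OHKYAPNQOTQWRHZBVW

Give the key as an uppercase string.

  i= 0: O-D = 11 → L
  i= 1: H-E =  3 → D
  i= 2: K-E =  6 → G
  i= 3: Y-W =  2 → C
  i= 4: A-C = 24 → Y
  i= 5: P-E = 11 → L
  i= 6: N-K =  3 → D
  i= 7: Q-K =  6 → G
  i= 8: O-M =  2 → C
  i= 9: T-V = 24 → Y
  i=10: Q-F = 11 → L
  i=11: W-T =  3 → D
  i=12: R-L =  6 → G
  i=13: H-F =  2 → C
  i=14: Z-B = 24 → Y
  i=15: B-Q = 11 → L
  i=16: V-S =  3 → D
  i=17: W-Q =  6 → G
  shifts repeat with period 5: LDGCY

LDGCY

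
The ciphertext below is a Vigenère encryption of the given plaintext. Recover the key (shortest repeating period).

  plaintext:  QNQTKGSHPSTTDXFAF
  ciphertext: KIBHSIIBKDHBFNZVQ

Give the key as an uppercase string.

UVLOICQ

  i= 0: K-Q = 20 → U
  i= 1: I-N = 21 → V
  i= 2: B-Q = 11 → L
  i= 3: H-T = 14 → O
  i= 4: S-K =  8 → I
  i= 5: I-G =  2 → C
  i= 6: I-S = 16 → Q
  i= 7: B-H = 20 → U
  i= 8: K-P = 21 → V
  i= 9: D-S = 11 → L
  i=10: H-T = 14 → O
  i=11: B-T =  8 → I
  i=12: F-D =  2 → C
  i=13: N-X = 16 → Q
  i=14: Z-F = 20 → U
  i=15: V-A = 21 → V
  i=16: Q-F = 11 → L
  shifts repeat with period 7: UVLOICQ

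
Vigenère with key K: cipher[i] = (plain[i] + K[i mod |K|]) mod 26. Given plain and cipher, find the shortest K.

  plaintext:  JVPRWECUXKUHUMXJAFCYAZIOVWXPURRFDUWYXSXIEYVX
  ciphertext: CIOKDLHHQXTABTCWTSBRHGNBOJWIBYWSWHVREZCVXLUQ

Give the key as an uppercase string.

  i= 0: C-J = 19 → T
  i= 1: I-V = 13 → N
  i= 2: O-P = 25 → Z
  i= 3: K-R = 19 → T
  i= 4: D-W =  7 → H
  i= 5: L-E =  7 → H
  i= 6: H-C =  5 → F
  i= 7: H-U = 13 → N
  i= 8: Q-X = 19 → T
  i= 9: X-K = 13 → N
  i=10: T-U = 25 → Z
  i=11: A-H = 19 → T
  i=12: B-U =  7 → H
  i=13: T-M =  7 → H
  i=14: C-X =  5 → F
  i=15: W-J = 13 → N
  i=16: T-A = 19 → T
  i=17: S-F = 13 → N
  i=18: B-C = 25 → Z
  i=19: R-Y = 19 → T
  i=20: H-A =  7 → H
  i=21: G-Z =  7 → H
  i=22: N-I =  5 → F
  i=23: B-O = 13 → N
  i=24: O-V = 19 → T
  i=25: J-W = 13 → N
  i=26: W-X = 25 → Z
  i=27: I-P = 19 → T
  i=28: B-U =  7 → H
  i=29: Y-R =  7 → H
  i=30: W-R =  5 → F
  i=31: S-F = 13 → N
  i=32: W-D = 19 → T
  i=33: H-U = 13 → N
  i=34: V-W = 25 → Z
  i=35: R-Y = 19 → T
  i=36: E-X =  7 → H
  i=37: Z-S =  7 → H
  i=38: C-X =  5 → F
  i=39: V-I = 13 → N
  i=40: X-E = 19 → T
  i=41: L-Y = 13 → N
  i=42: U-V = 25 → Z
  i=43: Q-X = 19 → T
  shifts repeat with period 8: TNZTHHFN

TNZTHHFN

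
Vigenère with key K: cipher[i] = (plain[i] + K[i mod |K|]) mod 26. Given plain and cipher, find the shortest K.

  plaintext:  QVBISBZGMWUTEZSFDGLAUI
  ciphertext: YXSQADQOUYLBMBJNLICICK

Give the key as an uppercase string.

ICRI

  i= 0: Y-Q =  8 → I
  i= 1: X-V =  2 → C
  i= 2: S-B = 17 → R
  i= 3: Q-I =  8 → I
  i= 4: A-S =  8 → I
  i= 5: D-B =  2 → C
  i= 6: Q-Z = 17 → R
  i= 7: O-G =  8 → I
  i= 8: U-M =  8 → I
  i= 9: Y-W =  2 → C
  i=10: L-U = 17 → R
  i=11: B-T =  8 → I
  i=12: M-E =  8 → I
  i=13: B-Z =  2 → C
  i=14: J-S = 17 → R
  i=15: N-F =  8 → I
  i=16: L-D =  8 → I
  i=17: I-G =  2 → C
  i=18: C-L = 17 → R
  i=19: I-A =  8 → I
  i=20: C-U =  8 → I
  i=21: K-I =  2 → C
  shifts repeat with period 4: ICRI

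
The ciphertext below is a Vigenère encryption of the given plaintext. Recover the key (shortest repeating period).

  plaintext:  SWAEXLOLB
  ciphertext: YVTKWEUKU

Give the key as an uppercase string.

GZT

  i= 0: Y-S =  6 → G
  i= 1: V-W = 25 → Z
  i= 2: T-A = 19 → T
  i= 3: K-E =  6 → G
  i= 4: W-X = 25 → Z
  i= 5: E-L = 19 → T
  i= 6: U-O =  6 → G
  i= 7: K-L = 25 → Z
  i= 8: U-B = 19 → T
  shifts repeat with period 3: GZT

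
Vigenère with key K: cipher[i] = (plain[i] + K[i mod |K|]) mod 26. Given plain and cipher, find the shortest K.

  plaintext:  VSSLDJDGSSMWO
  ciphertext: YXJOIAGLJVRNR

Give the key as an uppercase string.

  i= 0: Y-V =  3 → D
  i= 1: X-S =  5 → F
  i= 2: J-S = 17 → R
  i= 3: O-L =  3 → D
  i= 4: I-D =  5 → F
  i= 5: A-J = 17 → R
  i= 6: G-D =  3 → D
  i= 7: L-G =  5 → F
  i= 8: J-S = 17 → R
  i= 9: V-S =  3 → D
  i=10: R-M =  5 → F
  i=11: N-W = 17 → R
  i=12: R-O =  3 → D
  shifts repeat with period 3: DFR

DFR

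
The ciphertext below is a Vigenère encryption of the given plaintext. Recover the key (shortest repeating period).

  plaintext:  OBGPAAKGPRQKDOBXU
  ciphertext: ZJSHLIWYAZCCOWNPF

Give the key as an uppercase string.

  i= 0: Z-O = 11 → L
  i= 1: J-B =  8 → I
  i= 2: S-G = 12 → M
  i= 3: H-P = 18 → S
  i= 4: L-A = 11 → L
  i= 5: I-A =  8 → I
  i= 6: W-K = 12 → M
  i= 7: Y-G = 18 → S
  i= 8: A-P = 11 → L
  i= 9: Z-R =  8 → I
  i=10: C-Q = 12 → M
  i=11: C-K = 18 → S
  i=12: O-D = 11 → L
  i=13: W-O =  8 → I
  i=14: N-B = 12 → M
  i=15: P-X = 18 → S
  i=16: F-U = 11 → L
  shifts repeat with period 4: LIMS

LIMS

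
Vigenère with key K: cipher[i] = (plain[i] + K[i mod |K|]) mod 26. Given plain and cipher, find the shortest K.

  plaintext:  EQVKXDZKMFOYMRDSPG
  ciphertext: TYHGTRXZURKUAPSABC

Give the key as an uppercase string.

PIMWWOY

  i= 0: T-E = 15 → P
  i= 1: Y-Q =  8 → I
  i= 2: H-V = 12 → M
  i= 3: G-K = 22 → W
  i= 4: T-X = 22 → W
  i= 5: R-D = 14 → O
  i= 6: X-Z = 24 → Y
  i= 7: Z-K = 15 → P
  i= 8: U-M =  8 → I
  i= 9: R-F = 12 → M
  i=10: K-O = 22 → W
  i=11: U-Y = 22 → W
  i=12: A-M = 14 → O
  i=13: P-R = 24 → Y
  i=14: S-D = 15 → P
  i=15: A-S =  8 → I
  i=16: B-P = 12 → M
  i=17: C-G = 22 → W
  shifts repeat with period 7: PIMWWOY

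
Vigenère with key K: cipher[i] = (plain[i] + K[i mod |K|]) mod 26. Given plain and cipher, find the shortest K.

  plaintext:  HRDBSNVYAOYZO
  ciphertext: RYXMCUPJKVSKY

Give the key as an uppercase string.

KHUL

  i= 0: R-H = 10 → K
  i= 1: Y-R =  7 → H
  i= 2: X-D = 20 → U
  i= 3: M-B = 11 → L
  i= 4: C-S = 10 → K
  i= 5: U-N =  7 → H
  i= 6: P-V = 20 → U
  i= 7: J-Y = 11 → L
  i= 8: K-A = 10 → K
  i= 9: V-O =  7 → H
  i=10: S-Y = 20 → U
  i=11: K-Z = 11 → L
  i=12: Y-O = 10 → K
  shifts repeat with period 4: KHUL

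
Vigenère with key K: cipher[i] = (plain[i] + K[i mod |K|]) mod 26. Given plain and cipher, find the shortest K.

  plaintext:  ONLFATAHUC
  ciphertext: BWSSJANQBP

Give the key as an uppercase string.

NJH

  i= 0: B-O = 13 → N
  i= 1: W-N =  9 → J
  i= 2: S-L =  7 → H
  i= 3: S-F = 13 → N
  i= 4: J-A =  9 → J
  i= 5: A-T =  7 → H
  i= 6: N-A = 13 → N
  i= 7: Q-H =  9 → J
  i= 8: B-U =  7 → H
  i= 9: P-C = 13 → N
  shifts repeat with period 3: NJH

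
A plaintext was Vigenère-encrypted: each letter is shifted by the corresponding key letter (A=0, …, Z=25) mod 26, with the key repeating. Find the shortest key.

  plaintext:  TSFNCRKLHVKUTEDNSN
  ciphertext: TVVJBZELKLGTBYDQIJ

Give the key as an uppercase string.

  i= 0: T-T =  0 → A
  i= 1: V-S =  3 → D
  i= 2: V-F = 16 → Q
  i= 3: J-N = 22 → W
  i= 4: B-C = 25 → Z
  i= 5: Z-R =  8 → I
  i= 6: E-K = 20 → U
  i= 7: L-L =  0 → A
  i= 8: K-H =  3 → D
  i= 9: L-V = 16 → Q
  i=10: G-K = 22 → W
  i=11: T-U = 25 → Z
  i=12: B-T =  8 → I
  i=13: Y-E = 20 → U
  i=14: D-D =  0 → A
  i=15: Q-N =  3 → D
  i=16: I-S = 16 → Q
  i=17: J-N = 22 → W
  shifts repeat with period 7: ADQWZIU

ADQWZIU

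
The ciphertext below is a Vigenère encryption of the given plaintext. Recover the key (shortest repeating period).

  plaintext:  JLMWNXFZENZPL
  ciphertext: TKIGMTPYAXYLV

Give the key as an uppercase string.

  i= 0: T-J = 10 → K
  i= 1: K-L = 25 → Z
  i= 2: I-M = 22 → W
  i= 3: G-W = 10 → K
  i= 4: M-N = 25 → Z
  i= 5: T-X = 22 → W
  i= 6: P-F = 10 → K
  i= 7: Y-Z = 25 → Z
  i= 8: A-E = 22 → W
  i= 9: X-N = 10 → K
  i=10: Y-Z = 25 → Z
  i=11: L-P = 22 → W
  i=12: V-L = 10 → K
  shifts repeat with period 3: KZW

KZW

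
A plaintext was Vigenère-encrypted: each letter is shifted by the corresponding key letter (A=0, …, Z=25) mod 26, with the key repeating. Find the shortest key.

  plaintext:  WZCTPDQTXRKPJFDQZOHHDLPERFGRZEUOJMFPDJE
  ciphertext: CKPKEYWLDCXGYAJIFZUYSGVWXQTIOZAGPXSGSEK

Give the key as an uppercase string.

GLNRPVGS

  i= 0: C-W =  6 → G
  i= 1: K-Z = 11 → L
  i= 2: P-C = 13 → N
  i= 3: K-T = 17 → R
  i= 4: E-P = 15 → P
  i= 5: Y-D = 21 → V
  i= 6: W-Q =  6 → G
  i= 7: L-T = 18 → S
  i= 8: D-X =  6 → G
  i= 9: C-R = 11 → L
  i=10: X-K = 13 → N
  i=11: G-P = 17 → R
  i=12: Y-J = 15 → P
  i=13: A-F = 21 → V
  i=14: J-D =  6 → G
  i=15: I-Q = 18 → S
  i=16: F-Z =  6 → G
  i=17: Z-O = 11 → L
  i=18: U-H = 13 → N
  i=19: Y-H = 17 → R
  i=20: S-D = 15 → P
  i=21: G-L = 21 → V
  i=22: V-P =  6 → G
  i=23: W-E = 18 → S
  i=24: X-R =  6 → G
  i=25: Q-F = 11 → L
  i=26: T-G = 13 → N
  i=27: I-R = 17 → R
  i=28: O-Z = 15 → P
  i=29: Z-E = 21 → V
  i=30: A-U =  6 → G
  i=31: G-O = 18 → S
  i=32: P-J =  6 → G
  i=33: X-M = 11 → L
  i=34: S-F = 13 → N
  i=35: G-P = 17 → R
  i=36: S-D = 15 → P
  i=37: E-J = 21 → V
  i=38: K-E =  6 → G
  shifts repeat with period 8: GLNRPVGS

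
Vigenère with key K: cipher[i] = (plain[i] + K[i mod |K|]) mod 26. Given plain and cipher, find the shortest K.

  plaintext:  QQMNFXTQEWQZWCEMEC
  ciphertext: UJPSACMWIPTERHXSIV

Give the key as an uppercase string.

ETDFVFTG

  i= 0: U-Q =  4 → E
  i= 1: J-Q = 19 → T
  i= 2: P-M =  3 → D
  i= 3: S-N =  5 → F
  i= 4: A-F = 21 → V
  i= 5: C-X =  5 → F
  i= 6: M-T = 19 → T
  i= 7: W-Q =  6 → G
  i= 8: I-E =  4 → E
  i= 9: P-W = 19 → T
  i=10: T-Q =  3 → D
  i=11: E-Z =  5 → F
  i=12: R-W = 21 → V
  i=13: H-C =  5 → F
  i=14: X-E = 19 → T
  i=15: S-M =  6 → G
  i=16: I-E =  4 → E
  i=17: V-C = 19 → T
  shifts repeat with period 8: ETDFVFTG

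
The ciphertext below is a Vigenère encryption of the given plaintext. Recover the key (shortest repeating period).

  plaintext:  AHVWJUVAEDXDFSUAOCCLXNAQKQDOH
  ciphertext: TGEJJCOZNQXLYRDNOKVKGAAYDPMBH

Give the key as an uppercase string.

TZJNAI

  i= 0: T-A = 19 → T
  i= 1: G-H = 25 → Z
  i= 2: E-V =  9 → J
  i= 3: J-W = 13 → N
  i= 4: J-J =  0 → A
  i= 5: C-U =  8 → I
  i= 6: O-V = 19 → T
  i= 7: Z-A = 25 → Z
  i= 8: N-E =  9 → J
  i= 9: Q-D = 13 → N
  i=10: X-X =  0 → A
  i=11: L-D =  8 → I
  i=12: Y-F = 19 → T
  i=13: R-S = 25 → Z
  i=14: D-U =  9 → J
  i=15: N-A = 13 → N
  i=16: O-O =  0 → A
  i=17: K-C =  8 → I
  i=18: V-C = 19 → T
  i=19: K-L = 25 → Z
  i=20: G-X =  9 → J
  i=21: A-N = 13 → N
  i=22: A-A =  0 → A
  i=23: Y-Q =  8 → I
  i=24: D-K = 19 → T
  i=25: P-Q = 25 → Z
  i=26: M-D =  9 → J
  i=27: B-O = 13 → N
  i=28: H-H =  0 → A
  shifts repeat with period 6: TZJNAI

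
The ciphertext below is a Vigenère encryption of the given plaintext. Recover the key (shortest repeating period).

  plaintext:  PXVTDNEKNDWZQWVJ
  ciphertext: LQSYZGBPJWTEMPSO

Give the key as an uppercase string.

  i= 0: L-P = 22 → W
  i= 1: Q-X = 19 → T
  i= 2: S-V = 23 → X
  i= 3: Y-T =  5 → F
  i= 4: Z-D = 22 → W
  i= 5: G-N = 19 → T
  i= 6: B-E = 23 → X
  i= 7: P-K =  5 → F
  i= 8: J-N = 22 → W
  i= 9: W-D = 19 → T
  i=10: T-W = 23 → X
  i=11: E-Z =  5 → F
  i=12: M-Q = 22 → W
  i=13: P-W = 19 → T
  i=14: S-V = 23 → X
  i=15: O-J =  5 → F
  shifts repeat with period 4: WTXF

WTXF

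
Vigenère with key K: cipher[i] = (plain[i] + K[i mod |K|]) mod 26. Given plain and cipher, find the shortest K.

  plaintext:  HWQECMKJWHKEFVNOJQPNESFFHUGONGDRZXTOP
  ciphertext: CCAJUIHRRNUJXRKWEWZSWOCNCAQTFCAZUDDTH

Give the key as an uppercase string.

VGKFSWXI

  i= 0: C-H = 21 → V
  i= 1: C-W =  6 → G
  i= 2: A-Q = 10 → K
  i= 3: J-E =  5 → F
  i= 4: U-C = 18 → S
  i= 5: I-M = 22 → W
  i= 6: H-K = 23 → X
  i= 7: R-J =  8 → I
  i= 8: R-W = 21 → V
  i= 9: N-H =  6 → G
  i=10: U-K = 10 → K
  i=11: J-E =  5 → F
  i=12: X-F = 18 → S
  i=13: R-V = 22 → W
  i=14: K-N = 23 → X
  i=15: W-O =  8 → I
  i=16: E-J = 21 → V
  i=17: W-Q =  6 → G
  i=18: Z-P = 10 → K
  i=19: S-N =  5 → F
  i=20: W-E = 18 → S
  i=21: O-S = 22 → W
  i=22: C-F = 23 → X
  i=23: N-F =  8 → I
  i=24: C-H = 21 → V
  i=25: A-U =  6 → G
  i=26: Q-G = 10 → K
  i=27: T-O =  5 → F
  i=28: F-N = 18 → S
  i=29: C-G = 22 → W
  i=30: A-D = 23 → X
  i=31: Z-R =  8 → I
  i=32: U-Z = 21 → V
  i=33: D-X =  6 → G
  i=34: D-T = 10 → K
  i=35: T-O =  5 → F
  i=36: H-P = 18 → S
  shifts repeat with period 8: VGKFSWXI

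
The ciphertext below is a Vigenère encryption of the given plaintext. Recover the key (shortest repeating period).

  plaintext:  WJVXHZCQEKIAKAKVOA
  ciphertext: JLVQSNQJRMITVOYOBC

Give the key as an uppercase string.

NCATLOOT

  i= 0: J-W = 13 → N
  i= 1: L-J =  2 → C
  i= 2: V-V =  0 → A
  i= 3: Q-X = 19 → T
  i= 4: S-H = 11 → L
  i= 5: N-Z = 14 → O
  i= 6: Q-C = 14 → O
  i= 7: J-Q = 19 → T
  i= 8: R-E = 13 → N
  i= 9: M-K =  2 → C
  i=10: I-I =  0 → A
  i=11: T-A = 19 → T
  i=12: V-K = 11 → L
  i=13: O-A = 14 → O
  i=14: Y-K = 14 → O
  i=15: O-V = 19 → T
  i=16: B-O = 13 → N
  i=17: C-A =  2 → C
  shifts repeat with period 8: NCATLOOT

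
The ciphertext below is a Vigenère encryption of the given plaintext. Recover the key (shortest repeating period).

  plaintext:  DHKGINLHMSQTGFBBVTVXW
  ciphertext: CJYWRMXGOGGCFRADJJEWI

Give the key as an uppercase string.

ZCOQJZM

  i= 0: C-D = 25 → Z
  i= 1: J-H =  2 → C
  i= 2: Y-K = 14 → O
  i= 3: W-G = 16 → Q
  i= 4: R-I =  9 → J
  i= 5: M-N = 25 → Z
  i= 6: X-L = 12 → M
  i= 7: G-H = 25 → Z
  i= 8: O-M =  2 → C
  i= 9: G-S = 14 → O
  i=10: G-Q = 16 → Q
  i=11: C-T =  9 → J
  i=12: F-G = 25 → Z
  i=13: R-F = 12 → M
  i=14: A-B = 25 → Z
  i=15: D-B =  2 → C
  i=16: J-V = 14 → O
  i=17: J-T = 16 → Q
  i=18: E-V =  9 → J
  i=19: W-X = 25 → Z
  i=20: I-W = 12 → M
  shifts repeat with period 7: ZCOQJZM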